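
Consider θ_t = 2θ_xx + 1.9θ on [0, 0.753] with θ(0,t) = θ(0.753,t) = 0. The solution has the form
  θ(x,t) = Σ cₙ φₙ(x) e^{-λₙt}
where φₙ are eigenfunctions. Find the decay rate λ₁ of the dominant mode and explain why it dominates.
Eigenvalues: λₙ = 2n²π²/0.753² - 1.9.
First three modes:
  n=1: λ₁ = 2π²/0.753² - 1.9 ≈ 32.913
  n=2: λ₂ = 8π²/0.753² - 1.9 ≈ 137.351
  n=3: λ₃ = 18π²/0.753² - 1.9 ≈ 311.416
Since 2π²/0.753² ≈ 34.813 > 1.9, all λₙ > 0.
The n=1 mode decays slowest → dominates as t → ∞.
Asymptotic: θ ~ c₁ sin(πx/0.753) e^{-λ₁t} with decay rate λ₁ ≈ 32.913.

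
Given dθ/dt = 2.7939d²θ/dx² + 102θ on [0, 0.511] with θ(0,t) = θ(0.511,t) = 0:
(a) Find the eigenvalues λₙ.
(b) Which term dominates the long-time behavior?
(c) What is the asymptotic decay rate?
Eigenvalues: λₙ = 2.7939n²π²/0.511² - 102.
First three modes:
  n=1: λ₁ = 2.7939π²/0.511² - 102 ≈ 3.601
  n=2: λ₂ = 11.1756π²/0.511² - 102 ≈ 320.405
  n=3: λ₃ = 25.1451π²/0.511² - 102 ≈ 848.411
Since 2.7939π²/0.511² ≈ 105.601 > 102, all λₙ > 0.
The n=1 mode decays slowest → dominates as t → ∞.
Asymptotic: θ ~ c₁ sin(πx/0.511) e^{-λ₁t} with decay rate λ₁ ≈ 3.601.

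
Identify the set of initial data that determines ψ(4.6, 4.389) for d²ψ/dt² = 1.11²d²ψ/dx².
Domain of dependence: [-0.27179, 9.47179]. Signals travel at speed 1.11, so data within |x - 4.6| ≤ 1.11·4.389 = 4.87179 can reach the point.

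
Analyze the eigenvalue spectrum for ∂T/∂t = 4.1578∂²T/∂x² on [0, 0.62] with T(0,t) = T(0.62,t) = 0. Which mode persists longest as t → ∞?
Eigenvalues: λₙ = 4.1578n²π²/0.62².
First three modes:
  n=1: λ₁ = 4.1578π²/0.62² ≈ 106.753
  n=2: λ₂ = 16.6312π²/0.62² ≈ 427.012 (4× faster decay)
  n=3: λ₃ = 37.4202π²/0.62² ≈ 960.777 (9× faster decay)
As t → ∞, higher modes decay exponentially faster. The n=1 mode dominates: T ~ c₁ sin(πx/0.62) e^{-λ₁t}.
Decay rate: λ₁ = 4.1578π²/0.62² ≈ 106.753.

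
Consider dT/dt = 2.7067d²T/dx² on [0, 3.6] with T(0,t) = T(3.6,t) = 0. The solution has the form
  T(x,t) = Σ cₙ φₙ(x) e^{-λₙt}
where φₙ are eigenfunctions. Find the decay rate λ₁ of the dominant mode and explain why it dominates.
Eigenvalues: λₙ = 2.7067n²π²/3.6².
First three modes:
  n=1: λ₁ = 2.7067π²/3.6² ≈ 2.061
  n=2: λ₂ = 10.8268π²/3.6² ≈ 8.245 (4× faster decay)
  n=3: λ₃ = 24.3603π²/3.6² ≈ 18.551 (9× faster decay)
As t → ∞, higher modes decay exponentially faster. The n=1 mode dominates: T ~ c₁ sin(πx/3.6) e^{-λ₁t}.
Decay rate: λ₁ = 2.7067π²/3.6² ≈ 2.061.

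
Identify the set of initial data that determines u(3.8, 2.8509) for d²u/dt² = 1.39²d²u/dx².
Domain of dependence: [-0.162751, 7.762751]. Signals travel at speed 1.39, so data within |x - 3.8| ≤ 1.39·2.8509 = 3.962751 can reach the point.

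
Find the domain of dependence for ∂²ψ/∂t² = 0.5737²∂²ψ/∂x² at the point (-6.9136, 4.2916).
Domain of dependence: [-9.37569092, -4.45150908]. Signals travel at speed 0.5737, so data within |x - -6.9136| ≤ 0.5737·4.2916 = 2.46209092 can reach the point.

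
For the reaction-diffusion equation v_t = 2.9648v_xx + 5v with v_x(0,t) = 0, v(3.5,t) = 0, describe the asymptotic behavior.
v grows unboundedly. Reaction dominates diffusion (r=5 > κπ²/(4L²)≈0.6); solution grows exponentially.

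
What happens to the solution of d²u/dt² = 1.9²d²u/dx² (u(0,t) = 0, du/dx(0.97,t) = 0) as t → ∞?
u oscillates (no decay). Energy is conserved; the solution oscillates indefinitely as standing waves.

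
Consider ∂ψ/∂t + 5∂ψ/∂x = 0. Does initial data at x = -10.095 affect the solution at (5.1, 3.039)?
Yes. The characteristic through (5.1, 3.039) passes through x = -10.095.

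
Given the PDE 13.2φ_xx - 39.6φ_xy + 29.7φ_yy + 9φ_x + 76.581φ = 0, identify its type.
The second-order coefficients are A = 13.2, B = -39.6, C = 29.7. Since B² - 4AC = 0 = 0, this is a parabolic PDE.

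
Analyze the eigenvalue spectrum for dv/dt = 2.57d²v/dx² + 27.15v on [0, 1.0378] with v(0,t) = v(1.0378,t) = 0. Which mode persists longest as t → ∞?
Eigenvalues: λₙ = 2.57n²π²/1.0378² - 27.15.
First three modes:
  n=1: λ₁ = 2.57π²/1.0378² - 27.15 ≈ -3.599
  n=2: λ₂ = 10.28π²/1.0378² - 27.15 ≈ 67.053
  n=3: λ₃ = 23.13π²/1.0378² - 27.15 ≈ 184.807
Since 2.57π²/1.0378² ≈ 23.551 < 27.15, λ₁ < 0.
The n=1 mode grows fastest (−λₙ is largest for n=1) → dominates.
Asymptotic: v ~ c₁ sin(πx/1.0378) e^{3.599t} (exponential growth at rate −λ₁ ≈ 3.599).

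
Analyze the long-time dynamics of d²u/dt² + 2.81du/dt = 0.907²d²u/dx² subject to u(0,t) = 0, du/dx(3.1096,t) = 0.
Long-time behavior: u → 0. Damping (γ=2.81) dissipates energy; oscillations decay exponentially.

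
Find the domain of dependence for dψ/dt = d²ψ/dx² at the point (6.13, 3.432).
The entire real line. The heat equation has infinite propagation speed: any initial disturbance instantly affects all points (though exponentially small far away).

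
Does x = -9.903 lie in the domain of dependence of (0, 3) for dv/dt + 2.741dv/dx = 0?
No. Only data at x = -8.223 affects (0, 3). Advection has one-way propagation along characteristics.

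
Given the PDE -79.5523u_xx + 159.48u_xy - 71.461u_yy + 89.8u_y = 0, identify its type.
The second-order coefficients are A = -79.5523, B = 159.48, C = -71.461. Since B² - 4AC = 2694.3227588 > 0, this is a hyperbolic PDE.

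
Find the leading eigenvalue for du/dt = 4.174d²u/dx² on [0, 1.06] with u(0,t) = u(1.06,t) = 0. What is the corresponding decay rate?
Eigenvalues: λₙ = 4.174n²π²/1.06².
First three modes:
  n=1: λ₁ = 4.174π²/1.06² ≈ 36.664
  n=2: λ₂ = 16.696π²/1.06² ≈ 146.656 (4× faster decay)
  n=3: λ₃ = 37.566π²/1.06² ≈ 329.976 (9× faster decay)
As t → ∞, higher modes decay exponentially faster. The n=1 mode dominates: u ~ c₁ sin(πx/1.06) e^{-λ₁t}.
Decay rate: λ₁ = 4.174π²/1.06² ≈ 36.664.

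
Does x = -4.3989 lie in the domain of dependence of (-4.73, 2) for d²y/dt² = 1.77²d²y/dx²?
Yes. The domain of dependence is [-8.27, -1.19], and -4.3989 ∈ [-8.27, -1.19].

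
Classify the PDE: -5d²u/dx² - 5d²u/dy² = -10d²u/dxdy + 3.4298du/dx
Rewriting in standard form: -5d²u/dx² + 10d²u/dxdy - 5d²u/dy² - 3.4298du/dx = 0. A = -5, B = 10, C = -5. Discriminant B² - 4AC = 0. Since 0 = 0, parabolic.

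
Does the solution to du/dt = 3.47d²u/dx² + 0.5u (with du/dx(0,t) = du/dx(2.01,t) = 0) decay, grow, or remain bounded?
u grows unboundedly. With Neumann BCs the constant mode has diffusion eigenvalue 0, so any r > 0 makes it grow like e^(0.5t); solution grows exponentially.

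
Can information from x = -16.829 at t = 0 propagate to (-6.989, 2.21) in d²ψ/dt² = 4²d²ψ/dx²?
No. The domain of dependence is [-15.829, 1.851], and -16.829 is outside this interval.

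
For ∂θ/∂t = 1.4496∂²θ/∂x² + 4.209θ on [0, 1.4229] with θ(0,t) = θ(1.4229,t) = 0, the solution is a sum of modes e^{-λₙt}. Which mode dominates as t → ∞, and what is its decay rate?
Eigenvalues: λₙ = 1.4496n²π²/1.4229² - 4.209.
First three modes:
  n=1: λ₁ = 1.4496π²/1.4229² - 4.209 ≈ 2.857
  n=2: λ₂ = 5.7984π²/1.4229² - 4.209 ≈ 24.057
  n=3: λ₃ = 13.0464π²/1.4229² - 4.209 ≈ 59.389
Since 1.4496π²/1.4229² ≈ 7.066 > 4.209, all λₙ > 0.
The n=1 mode decays slowest → dominates as t → ∞.
Asymptotic: θ ~ c₁ sin(πx/1.4229) e^{-λ₁t} with decay rate λ₁ ≈ 2.857.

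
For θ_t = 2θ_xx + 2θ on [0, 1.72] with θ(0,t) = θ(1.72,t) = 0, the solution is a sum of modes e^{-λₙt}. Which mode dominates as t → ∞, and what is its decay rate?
Eigenvalues: λₙ = 2n²π²/1.72² - 2.
First three modes:
  n=1: λ₁ = 2π²/1.72² - 2 ≈ 4.672
  n=2: λ₂ = 8π²/1.72² - 2 ≈ 24.689
  n=3: λ₃ = 18π²/1.72² - 2 ≈ 58.05
Since 2π²/1.72² ≈ 6.672 > 2, all λₙ > 0.
The n=1 mode decays slowest → dominates as t → ∞.
Asymptotic: θ ~ c₁ sin(πx/1.72) e^{-λ₁t} with decay rate λ₁ ≈ 4.672.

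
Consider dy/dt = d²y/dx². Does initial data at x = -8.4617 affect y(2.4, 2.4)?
Yes, for any finite x. The heat equation has infinite propagation speed, so all initial data affects all points at any t > 0.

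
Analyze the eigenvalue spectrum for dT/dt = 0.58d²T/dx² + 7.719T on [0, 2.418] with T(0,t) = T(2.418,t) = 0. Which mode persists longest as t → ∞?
Eigenvalues: λₙ = 0.58n²π²/2.418² - 7.719.
First three modes:
  n=1: λ₁ = 0.58π²/2.418² - 7.719 ≈ -6.74
  n=2: λ₂ = 2.32π²/2.418² - 7.719 ≈ -3.803
  n=3: λ₃ = 5.22π²/2.418² - 7.719 ≈ 1.093
Since 0.58π²/2.418² ≈ 0.979 < 7.719, λ₁ < 0.
The n=1 mode grows fastest (−λₙ is largest for n=1) → dominates.
Asymptotic: T ~ c₁ sin(πx/2.418) e^{6.74t} (exponential growth at rate −λ₁ ≈ 6.74).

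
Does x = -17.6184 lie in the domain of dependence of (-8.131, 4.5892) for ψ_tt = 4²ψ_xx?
Yes. The domain of dependence is [-26.4878, 10.2258], and -17.6184 ∈ [-26.4878, 10.2258].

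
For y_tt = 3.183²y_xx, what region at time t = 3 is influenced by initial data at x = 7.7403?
Domain of influence: [-1.8087, 17.2893]. Data at x = 7.7403 spreads outward at speed 3.183.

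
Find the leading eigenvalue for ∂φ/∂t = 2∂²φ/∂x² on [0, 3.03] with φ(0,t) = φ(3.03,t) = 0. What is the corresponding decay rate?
Eigenvalues: λₙ = 2n²π²/3.03².
First three modes:
  n=1: λ₁ = 2π²/3.03² ≈ 2.15
  n=2: λ₂ = 8π²/3.03² ≈ 8.6 (4× faster decay)
  n=3: λ₃ = 18π²/3.03² ≈ 19.35 (9× faster decay)
As t → ∞, higher modes decay exponentially faster. The n=1 mode dominates: φ ~ c₁ sin(πx/3.03) e^{-λ₁t}.
Decay rate: λ₁ = 2π²/3.03² ≈ 2.15.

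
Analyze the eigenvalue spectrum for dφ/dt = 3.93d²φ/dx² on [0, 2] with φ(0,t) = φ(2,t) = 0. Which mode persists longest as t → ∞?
Eigenvalues: λₙ = 3.93n²π²/2².
First three modes:
  n=1: λ₁ = 3.93π²/2² ≈ 9.697
  n=2: λ₂ = 15.72π²/2² ≈ 38.788 (4× faster decay)
  n=3: λ₃ = 35.37π²/2² ≈ 87.272 (9× faster decay)
As t → ∞, higher modes decay exponentially faster. The n=1 mode dominates: φ ~ c₁ sin(πx/2) e^{-λ₁t}.
Decay rate: λ₁ = 3.93π²/2² ≈ 9.697.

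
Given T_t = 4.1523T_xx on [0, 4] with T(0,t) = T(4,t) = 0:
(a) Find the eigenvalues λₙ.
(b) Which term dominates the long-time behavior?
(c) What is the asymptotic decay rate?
Eigenvalues: λₙ = 4.1523n²π²/4².
First three modes:
  n=1: λ₁ = 4.1523π²/4² ≈ 2.561
  n=2: λ₂ = 16.6092π²/4² ≈ 10.245 (4× faster decay)
  n=3: λ₃ = 37.3707π²/4² ≈ 23.052 (9× faster decay)
As t → ∞, higher modes decay exponentially faster. The n=1 mode dominates: T ~ c₁ sin(πx/4) e^{-λ₁t}.
Decay rate: λ₁ = 4.1523π²/4² ≈ 2.561.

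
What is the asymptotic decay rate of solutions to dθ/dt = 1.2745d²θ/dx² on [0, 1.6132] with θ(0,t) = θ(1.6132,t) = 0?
Eigenvalues: λₙ = 1.2745n²π²/1.6132².
First three modes:
  n=1: λ₁ = 1.2745π²/1.6132² ≈ 4.834
  n=2: λ₂ = 5.098π²/1.6132² ≈ 19.334 (4× faster decay)
  n=3: λ₃ = 11.4705π²/1.6132² ≈ 43.502 (9× faster decay)
As t → ∞, higher modes decay exponentially faster. The n=1 mode dominates: θ ~ c₁ sin(πx/1.6132) e^{-λ₁t}.
Decay rate: λ₁ = 1.2745π²/1.6132² ≈ 4.834.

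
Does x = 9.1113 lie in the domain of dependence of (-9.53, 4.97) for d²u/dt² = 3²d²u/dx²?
No. The domain of dependence is [-24.44, 5.38], and 9.1113 is outside this interval.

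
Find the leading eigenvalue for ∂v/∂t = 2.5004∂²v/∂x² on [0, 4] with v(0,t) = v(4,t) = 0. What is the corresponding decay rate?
Eigenvalues: λₙ = 2.5004n²π²/4².
First three modes:
  n=1: λ₁ = 2.5004π²/4² ≈ 1.542
  n=2: λ₂ = 10.0016π²/4² ≈ 6.169 (4× faster decay)
  n=3: λ₃ = 22.5036π²/4² ≈ 13.881 (9× faster decay)
As t → ∞, higher modes decay exponentially faster. The n=1 mode dominates: v ~ c₁ sin(πx/4) e^{-λ₁t}.
Decay rate: λ₁ = 2.5004π²/4² ≈ 1.542.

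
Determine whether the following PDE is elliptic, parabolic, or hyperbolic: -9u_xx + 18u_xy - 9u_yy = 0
Coefficients: A = -9, B = 18, C = -9. B² - 4AC = 0, which is zero, so the equation is parabolic.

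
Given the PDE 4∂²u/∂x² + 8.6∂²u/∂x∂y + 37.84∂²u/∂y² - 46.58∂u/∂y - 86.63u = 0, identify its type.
The second-order coefficients are A = 4, B = 8.6, C = 37.84. Since B² - 4AC = -531.48 < 0, this is an elliptic PDE.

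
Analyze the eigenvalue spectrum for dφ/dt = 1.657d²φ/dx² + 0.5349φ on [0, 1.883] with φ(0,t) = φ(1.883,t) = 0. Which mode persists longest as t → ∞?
Eigenvalues: λₙ = 1.657n²π²/1.883² - 0.5349.
First three modes:
  n=1: λ₁ = 1.657π²/1.883² - 0.5349 ≈ 4.077
  n=2: λ₂ = 6.628π²/1.883² - 0.5349 ≈ 17.914
  n=3: λ₃ = 14.913π²/1.883² - 0.5349 ≈ 40.976
Since 1.657π²/1.883² ≈ 4.612 > 0.5349, all λₙ > 0.
The n=1 mode decays slowest → dominates as t → ∞.
Asymptotic: φ ~ c₁ sin(πx/1.883) e^{-λ₁t} with decay rate λ₁ ≈ 4.077.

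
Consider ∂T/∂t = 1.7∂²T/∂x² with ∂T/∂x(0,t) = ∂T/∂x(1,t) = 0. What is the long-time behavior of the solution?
As t → ∞, T → constant (steady state). Heat is conserved (no flux at boundaries); solution approaches the spatial average.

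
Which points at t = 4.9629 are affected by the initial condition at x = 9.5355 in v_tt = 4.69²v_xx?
Domain of influence: [-13.740501, 32.811501]. Data at x = 9.5355 spreads outward at speed 4.69.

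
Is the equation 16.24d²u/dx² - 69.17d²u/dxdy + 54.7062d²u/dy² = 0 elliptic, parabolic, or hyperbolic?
Computing B² - 4AC with A = 16.24, B = -69.17, C = 54.7062: discriminant = 1230.774148 (positive). Answer: hyperbolic.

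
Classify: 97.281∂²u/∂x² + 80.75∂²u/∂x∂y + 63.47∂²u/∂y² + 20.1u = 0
Elliptic (discriminant = -18177.13778).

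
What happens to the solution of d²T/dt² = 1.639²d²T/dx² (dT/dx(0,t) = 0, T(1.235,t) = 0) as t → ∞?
T oscillates (no decay). Energy is conserved; the solution oscillates indefinitely as standing waves.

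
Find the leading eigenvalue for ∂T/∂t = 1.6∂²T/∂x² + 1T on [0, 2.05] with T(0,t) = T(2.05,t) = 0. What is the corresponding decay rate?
Eigenvalues: λₙ = 1.6n²π²/2.05² - 1.
First three modes:
  n=1: λ₁ = 1.6π²/2.05² - 1 ≈ 2.758
  n=2: λ₂ = 6.4π²/2.05² - 1 ≈ 14.03
  n=3: λ₃ = 14.4π²/2.05² - 1 ≈ 32.819
Since 1.6π²/2.05² ≈ 3.758 > 1, all λₙ > 0.
The n=1 mode decays slowest → dominates as t → ∞.
Asymptotic: T ~ c₁ sin(πx/2.05) e^{-λ₁t} with decay rate λ₁ ≈ 2.758.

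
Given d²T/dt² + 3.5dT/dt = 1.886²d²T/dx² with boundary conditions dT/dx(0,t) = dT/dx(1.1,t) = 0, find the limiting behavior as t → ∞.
T → constant (steady state). Damping (γ=3.5) dissipates the nonconstant modes; with Neumann BCs the spatial average obeys M''+γM'=0 and tends to a finite limit.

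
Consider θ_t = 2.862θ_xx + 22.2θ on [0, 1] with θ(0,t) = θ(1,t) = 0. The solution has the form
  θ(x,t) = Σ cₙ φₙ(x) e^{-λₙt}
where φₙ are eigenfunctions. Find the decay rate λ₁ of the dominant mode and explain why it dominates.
Eigenvalues: λₙ = 2.862n²π²/1² - 22.2.
First three modes:
  n=1: λ₁ = 2.862π² - 22.2 ≈ 6.047
  n=2: λ₂ = 11.448π² - 22.2 ≈ 90.787
  n=3: λ₃ = 25.758π² - 22.2 ≈ 232.021
Since 2.862π² ≈ 28.247 > 22.2, all λₙ > 0.
The n=1 mode decays slowest → dominates as t → ∞.
Asymptotic: θ ~ c₁ sin(πx/1) e^{-λ₁t} with decay rate λ₁ ≈ 6.047.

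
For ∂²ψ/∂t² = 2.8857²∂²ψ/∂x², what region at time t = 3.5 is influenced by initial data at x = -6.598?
Domain of influence: [-16.69795, 3.50195]. Data at x = -6.598 spreads outward at speed 2.8857.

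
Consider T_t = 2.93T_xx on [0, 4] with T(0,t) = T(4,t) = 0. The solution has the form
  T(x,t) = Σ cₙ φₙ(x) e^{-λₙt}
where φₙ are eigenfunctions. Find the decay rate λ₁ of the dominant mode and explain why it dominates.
Eigenvalues: λₙ = 2.93n²π²/4².
First three modes:
  n=1: λ₁ = 2.93π²/4² ≈ 1.807
  n=2: λ₂ = 11.72π²/4² ≈ 7.229 (4× faster decay)
  n=3: λ₃ = 26.37π²/4² ≈ 16.266 (9× faster decay)
As t → ∞, higher modes decay exponentially faster. The n=1 mode dominates: T ~ c₁ sin(πx/4) e^{-λ₁t}.
Decay rate: λ₁ = 2.93π²/4² ≈ 1.807.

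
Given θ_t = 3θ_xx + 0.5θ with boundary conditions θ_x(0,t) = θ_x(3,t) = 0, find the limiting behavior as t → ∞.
θ grows unboundedly. With Neumann BCs the constant mode has diffusion eigenvalue 0, so any r > 0 makes it grow like e^(0.5t); solution grows exponentially.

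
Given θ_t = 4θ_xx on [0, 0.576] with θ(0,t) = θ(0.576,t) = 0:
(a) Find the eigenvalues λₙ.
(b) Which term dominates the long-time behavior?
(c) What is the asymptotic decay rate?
Eigenvalues: λₙ = 4n²π²/0.576².
First three modes:
  n=1: λ₁ = 4π²/0.576² ≈ 118.991
  n=2: λ₂ = 16π²/0.576² ≈ 475.965 (4× faster decay)
  n=3: λ₃ = 36π²/0.576² ≈ 1070.921 (9× faster decay)
As t → ∞, higher modes decay exponentially faster. The n=1 mode dominates: θ ~ c₁ sin(πx/0.576) e^{-λ₁t}.
Decay rate: λ₁ = 4π²/0.576² ≈ 118.991.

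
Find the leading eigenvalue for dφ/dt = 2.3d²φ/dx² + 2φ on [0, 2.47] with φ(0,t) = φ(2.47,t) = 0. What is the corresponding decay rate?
Eigenvalues: λₙ = 2.3n²π²/2.47² - 2.
First three modes:
  n=1: λ₁ = 2.3π²/2.47² - 2 ≈ 1.721
  n=2: λ₂ = 9.2π²/2.47² - 2 ≈ 12.883
  n=3: λ₃ = 20.7π²/2.47² - 2 ≈ 31.487
Since 2.3π²/2.47² ≈ 3.721 > 2, all λₙ > 0.
The n=1 mode decays slowest → dominates as t → ∞.
Asymptotic: φ ~ c₁ sin(πx/2.47) e^{-λ₁t} with decay rate λ₁ ≈ 1.721.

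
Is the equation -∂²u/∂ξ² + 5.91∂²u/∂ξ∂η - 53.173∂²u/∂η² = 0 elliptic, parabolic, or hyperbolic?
Computing B² - 4AC with A = -1, B = 5.91, C = -53.173: discriminant = -177.7639 (negative). Answer: elliptic.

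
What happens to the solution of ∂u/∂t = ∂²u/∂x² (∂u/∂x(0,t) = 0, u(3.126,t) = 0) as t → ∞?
u → 0. Heat escapes through the Dirichlet boundary.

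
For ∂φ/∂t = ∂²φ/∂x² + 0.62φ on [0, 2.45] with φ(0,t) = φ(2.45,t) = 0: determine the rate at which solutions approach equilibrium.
Eigenvalues: λₙ = n²π²/2.45² - 0.62.
First three modes:
  n=1: λ₁ = π²/2.45² - 0.62 ≈ 1.024
  n=2: λ₂ = 4π²/2.45² - 0.62 ≈ 5.957
  n=3: λ₃ = 9π²/2.45² - 0.62 ≈ 14.178
Since π²/2.45² ≈ 1.644 > 0.62, all λₙ > 0.
The n=1 mode decays slowest → dominates as t → ∞.
Asymptotic: φ ~ c₁ sin(πx/2.45) e^{-λ₁t} with decay rate λ₁ ≈ 1.024.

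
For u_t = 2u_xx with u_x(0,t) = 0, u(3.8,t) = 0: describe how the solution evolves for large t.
u → 0. Heat escapes through the Dirichlet boundary.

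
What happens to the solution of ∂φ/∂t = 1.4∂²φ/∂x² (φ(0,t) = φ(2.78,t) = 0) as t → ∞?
φ → 0. Heat diffuses out through both boundaries.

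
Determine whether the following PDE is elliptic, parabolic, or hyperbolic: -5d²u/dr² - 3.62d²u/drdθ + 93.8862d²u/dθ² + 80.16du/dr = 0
Coefficients: A = -5, B = -3.62, C = 93.8862. B² - 4AC = 1890.8284, which is positive, so the equation is hyperbolic.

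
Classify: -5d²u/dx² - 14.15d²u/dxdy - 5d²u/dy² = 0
Hyperbolic (discriminant = 100.2225).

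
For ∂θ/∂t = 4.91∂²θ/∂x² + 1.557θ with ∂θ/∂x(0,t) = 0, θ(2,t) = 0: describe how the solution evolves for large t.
θ → 0. Diffusion dominates reaction (r=1.557 < κπ²/(4L²)≈3.03); solution decays.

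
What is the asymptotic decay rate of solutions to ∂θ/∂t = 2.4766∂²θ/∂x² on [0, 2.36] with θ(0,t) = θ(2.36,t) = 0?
Eigenvalues: λₙ = 2.4766n²π²/2.36².
First three modes:
  n=1: λ₁ = 2.4766π²/2.36² ≈ 4.389
  n=2: λ₂ = 9.9064π²/2.36² ≈ 17.555 (4× faster decay)
  n=3: λ₃ = 22.2894π²/2.36² ≈ 39.498 (9× faster decay)
As t → ∞, higher modes decay exponentially faster. The n=1 mode dominates: θ ~ c₁ sin(πx/2.36) e^{-λ₁t}.
Decay rate: λ₁ = 2.4766π²/2.36² ≈ 4.389.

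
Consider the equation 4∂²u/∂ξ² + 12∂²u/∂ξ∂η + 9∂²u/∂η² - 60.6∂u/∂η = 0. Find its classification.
Parabolic. (A = 4, B = 12, C = 9 gives B² - 4AC = 0.)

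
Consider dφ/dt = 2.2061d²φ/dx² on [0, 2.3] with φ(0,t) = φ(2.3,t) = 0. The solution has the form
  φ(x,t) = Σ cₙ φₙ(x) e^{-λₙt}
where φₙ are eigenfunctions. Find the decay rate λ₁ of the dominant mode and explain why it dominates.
Eigenvalues: λₙ = 2.2061n²π²/2.3².
First three modes:
  n=1: λ₁ = 2.2061π²/2.3² ≈ 4.116
  n=2: λ₂ = 8.8244π²/2.3² ≈ 16.464 (4× faster decay)
  n=3: λ₃ = 19.8549π²/2.3² ≈ 37.043 (9× faster decay)
As t → ∞, higher modes decay exponentially faster. The n=1 mode dominates: φ ~ c₁ sin(πx/2.3) e^{-λ₁t}.
Decay rate: λ₁ = 2.2061π²/2.3² ≈ 4.116.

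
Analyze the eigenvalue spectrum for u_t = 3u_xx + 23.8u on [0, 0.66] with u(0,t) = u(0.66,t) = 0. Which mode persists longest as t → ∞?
Eigenvalues: λₙ = 3n²π²/0.66² - 23.8.
First three modes:
  n=1: λ₁ = 3π²/0.66² - 23.8 ≈ 44.172
  n=2: λ₂ = 12π²/0.66² - 23.8 ≈ 248.09
  n=3: λ₃ = 27π²/0.66² - 23.8 ≈ 587.952
Since 3π²/0.66² ≈ 67.972 > 23.8, all λₙ > 0.
The n=1 mode decays slowest → dominates as t → ∞.
Asymptotic: u ~ c₁ sin(πx/0.66) e^{-λ₁t} with decay rate λ₁ ≈ 44.172.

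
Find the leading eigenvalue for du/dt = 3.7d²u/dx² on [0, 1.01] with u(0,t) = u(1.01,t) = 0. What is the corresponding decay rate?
Eigenvalues: λₙ = 3.7n²π²/1.01².
First three modes:
  n=1: λ₁ = 3.7π²/1.01² ≈ 35.798
  n=2: λ₂ = 14.8π²/1.01² ≈ 143.192 (4× faster decay)
  n=3: λ₃ = 33.3π²/1.01² ≈ 322.182 (9× faster decay)
As t → ∞, higher modes decay exponentially faster. The n=1 mode dominates: u ~ c₁ sin(πx/1.01) e^{-λ₁t}.
Decay rate: λ₁ = 3.7π²/1.01² ≈ 35.798.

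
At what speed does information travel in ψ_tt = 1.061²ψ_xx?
Speed = 1.061. Information travels along characteristics x = x₀ ± 1.061t.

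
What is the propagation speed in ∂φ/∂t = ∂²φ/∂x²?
Infinite. The heat equation is parabolic, not hyperbolic, so disturbances propagate instantly.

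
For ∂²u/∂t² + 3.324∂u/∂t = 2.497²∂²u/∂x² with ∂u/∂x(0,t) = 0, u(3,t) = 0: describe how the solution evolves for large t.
u → 0. Damping (γ=3.324) dissipates energy; oscillations decay exponentially.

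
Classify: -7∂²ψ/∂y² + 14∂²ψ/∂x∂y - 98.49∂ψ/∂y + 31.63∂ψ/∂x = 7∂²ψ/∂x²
Rewriting in standard form: -7∂²ψ/∂x² + 14∂²ψ/∂x∂y - 7∂²ψ/∂y² + 31.63∂ψ/∂x - 98.49∂ψ/∂y = 0. Parabolic (discriminant = 0).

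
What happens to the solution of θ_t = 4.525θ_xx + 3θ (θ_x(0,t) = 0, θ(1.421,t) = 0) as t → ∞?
θ → 0. Diffusion dominates reaction (r=3 < κπ²/(4L²)≈5.53); solution decays.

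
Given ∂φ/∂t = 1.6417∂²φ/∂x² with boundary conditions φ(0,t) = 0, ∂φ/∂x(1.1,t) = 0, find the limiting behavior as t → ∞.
φ → 0. Heat escapes through the Dirichlet boundary.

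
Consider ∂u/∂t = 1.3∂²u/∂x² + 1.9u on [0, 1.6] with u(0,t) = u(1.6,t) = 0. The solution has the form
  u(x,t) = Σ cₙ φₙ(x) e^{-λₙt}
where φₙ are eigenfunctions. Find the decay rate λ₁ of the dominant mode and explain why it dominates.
Eigenvalues: λₙ = 1.3n²π²/1.6² - 1.9.
First three modes:
  n=1: λ₁ = 1.3π²/1.6² - 1.9 ≈ 3.112
  n=2: λ₂ = 5.2π²/1.6² - 1.9 ≈ 18.148
  n=3: λ₃ = 11.7π²/1.6² - 1.9 ≈ 43.207
Since 1.3π²/1.6² ≈ 5.012 > 1.9, all λₙ > 0.
The n=1 mode decays slowest → dominates as t → ∞.
Asymptotic: u ~ c₁ sin(πx/1.6) e^{-λ₁t} with decay rate λ₁ ≈ 3.112.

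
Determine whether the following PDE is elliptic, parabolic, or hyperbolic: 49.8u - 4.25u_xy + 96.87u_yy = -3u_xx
Rewriting in standard form: 3u_xx - 4.25u_xy + 96.87u_yy + 49.8u = 0. Coefficients: A = 3, B = -4.25, C = 96.87. B² - 4AC = -1144.3775, which is negative, so the equation is elliptic.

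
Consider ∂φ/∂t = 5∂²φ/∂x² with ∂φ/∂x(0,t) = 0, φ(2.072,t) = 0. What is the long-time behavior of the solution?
As t → ∞, φ → 0. Heat escapes through the Dirichlet boundary.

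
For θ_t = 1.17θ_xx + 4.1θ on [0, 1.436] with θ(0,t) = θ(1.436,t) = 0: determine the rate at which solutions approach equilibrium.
Eigenvalues: λₙ = 1.17n²π²/1.436² - 4.1.
First three modes:
  n=1: λ₁ = 1.17π²/1.436² - 4.1 ≈ 1.5
  n=2: λ₂ = 4.68π²/1.436² - 4.1 ≈ 18.299
  n=3: λ₃ = 10.53π²/1.436² - 4.1 ≈ 46.299
Since 1.17π²/1.436² ≈ 5.6 > 4.1, all λₙ > 0.
The n=1 mode decays slowest → dominates as t → ∞.
Asymptotic: θ ~ c₁ sin(πx/1.436) e^{-λ₁t} with decay rate λ₁ ≈ 1.5.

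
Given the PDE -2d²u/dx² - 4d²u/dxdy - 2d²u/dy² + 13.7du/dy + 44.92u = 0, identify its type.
The second-order coefficients are A = -2, B = -4, C = -2. Since B² - 4AC = 0 = 0, this is a parabolic PDE.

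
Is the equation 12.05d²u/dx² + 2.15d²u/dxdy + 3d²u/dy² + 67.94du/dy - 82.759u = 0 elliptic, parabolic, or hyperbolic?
Computing B² - 4AC with A = 12.05, B = 2.15, C = 3: discriminant = -139.9775 (negative). Answer: elliptic.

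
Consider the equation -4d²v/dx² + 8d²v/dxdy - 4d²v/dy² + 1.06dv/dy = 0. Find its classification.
Parabolic. (A = -4, B = 8, C = -4 gives B² - 4AC = 0.)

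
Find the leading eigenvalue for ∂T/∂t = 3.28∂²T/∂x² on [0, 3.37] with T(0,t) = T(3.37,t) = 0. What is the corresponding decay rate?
Eigenvalues: λₙ = 3.28n²π²/3.37².
First three modes:
  n=1: λ₁ = 3.28π²/3.37² ≈ 2.85
  n=2: λ₂ = 13.12π²/3.37² ≈ 11.402 (4× faster decay)
  n=3: λ₃ = 29.52π²/3.37² ≈ 25.654 (9× faster decay)
As t → ∞, higher modes decay exponentially faster. The n=1 mode dominates: T ~ c₁ sin(πx/3.37) e^{-λ₁t}.
Decay rate: λ₁ = 3.28π²/3.37² ≈ 2.85.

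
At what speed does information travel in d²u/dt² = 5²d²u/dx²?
Speed = 5. Information travels along characteristics x = x₀ ± 5t.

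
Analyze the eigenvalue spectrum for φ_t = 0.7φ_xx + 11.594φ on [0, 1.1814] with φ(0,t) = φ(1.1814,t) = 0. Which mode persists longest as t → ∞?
Eigenvalues: λₙ = 0.7n²π²/1.1814² - 11.594.
First three modes:
  n=1: λ₁ = 0.7π²/1.1814² - 11.594 ≈ -6.644
  n=2: λ₂ = 2.8π²/1.1814² - 11.594 ≈ 8.206
  n=3: λ₃ = 6.3π²/1.1814² - 11.594 ≈ 32.956
Since 0.7π²/1.1814² ≈ 4.95 < 11.594, λ₁ < 0.
The n=1 mode grows fastest (−λₙ is largest for n=1) → dominates.
Asymptotic: φ ~ c₁ sin(πx/1.1814) e^{6.644t} (exponential growth at rate −λ₁ ≈ 6.644).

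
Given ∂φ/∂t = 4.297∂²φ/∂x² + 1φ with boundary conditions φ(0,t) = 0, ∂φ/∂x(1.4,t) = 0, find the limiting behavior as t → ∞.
φ → 0. Diffusion dominates reaction (r=1 < κπ²/(4L²)≈5.41); solution decays.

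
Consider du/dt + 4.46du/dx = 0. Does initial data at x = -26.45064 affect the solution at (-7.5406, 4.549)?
No. Only data at x = -27.82914 affects (-7.5406, 4.549). Advection has one-way propagation along characteristics.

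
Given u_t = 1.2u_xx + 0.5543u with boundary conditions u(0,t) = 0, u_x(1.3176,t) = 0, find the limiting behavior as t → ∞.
u → 0. Diffusion dominates reaction (r=0.5543 < κπ²/(4L²)≈1.71); solution decays.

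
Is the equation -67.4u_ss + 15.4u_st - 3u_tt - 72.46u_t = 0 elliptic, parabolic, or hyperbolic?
Computing B² - 4AC with A = -67.4, B = 15.4, C = -3: discriminant = -571.64 (negative). Answer: elliptic.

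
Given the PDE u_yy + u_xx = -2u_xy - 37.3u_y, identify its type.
Rewriting in standard form: u_xx + 2u_xy + u_yy + 37.3u_y = 0. The second-order coefficients are A = 1, B = 2, C = 1. Since B² - 4AC = 0 = 0, this is a parabolic PDE.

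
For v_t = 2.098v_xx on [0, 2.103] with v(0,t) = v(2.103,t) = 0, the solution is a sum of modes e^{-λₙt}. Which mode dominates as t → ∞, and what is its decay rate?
Eigenvalues: λₙ = 2.098n²π²/2.103².
First three modes:
  n=1: λ₁ = 2.098π²/2.103² ≈ 4.682
  n=2: λ₂ = 8.392π²/2.103² ≈ 18.728 (4× faster decay)
  n=3: λ₃ = 18.882π²/2.103² ≈ 42.138 (9× faster decay)
As t → ∞, higher modes decay exponentially faster. The n=1 mode dominates: v ~ c₁ sin(πx/2.103) e^{-λ₁t}.
Decay rate: λ₁ = 2.098π²/2.103² ≈ 4.682.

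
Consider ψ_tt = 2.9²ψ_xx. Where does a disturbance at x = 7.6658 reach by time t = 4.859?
Domain of influence: [-6.4253, 21.7569]. Data at x = 7.6658 spreads outward at speed 2.9.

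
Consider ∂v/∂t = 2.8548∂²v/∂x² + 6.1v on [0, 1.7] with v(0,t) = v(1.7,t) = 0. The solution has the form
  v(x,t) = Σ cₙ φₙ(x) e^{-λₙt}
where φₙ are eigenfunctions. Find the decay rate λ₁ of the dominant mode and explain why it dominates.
Eigenvalues: λₙ = 2.8548n²π²/1.7² - 6.1.
First three modes:
  n=1: λ₁ = 2.8548π²/1.7² - 6.1 ≈ 3.649
  n=2: λ₂ = 11.4192π²/1.7² - 6.1 ≈ 32.898
  n=3: λ₃ = 25.6932π²/1.7² - 6.1 ≈ 81.645
Since 2.8548π²/1.7² ≈ 9.749 > 6.1, all λₙ > 0.
The n=1 mode decays slowest → dominates as t → ∞.
Asymptotic: v ~ c₁ sin(πx/1.7) e^{-λ₁t} with decay rate λ₁ ≈ 3.649.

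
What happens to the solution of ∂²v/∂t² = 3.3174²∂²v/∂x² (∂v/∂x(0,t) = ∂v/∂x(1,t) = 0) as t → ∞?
v oscillates about a mean that drifts linearly in t (generically unbounded; no decay). There is no damping, so the nonconstant modes persist as standing waves (energy conserved, no decay). But with Neumann conditions at both ends the constant mode has eigenvalue 0: the spatial mean M(t) of v satisfies M'' = 0, so M(t) = M(0) + M'(0)·t. Unless the initial velocity has zero mean (∫v_t(x,0)dx = 0), the solution grows linearly in t (unbounded, though not exponentially); if it does have zero mean, the solution stays bounded and simply oscillates.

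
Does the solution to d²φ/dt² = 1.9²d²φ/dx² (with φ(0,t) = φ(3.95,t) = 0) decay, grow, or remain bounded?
φ oscillates (no decay). Energy is conserved; the solution oscillates indefinitely as standing waves.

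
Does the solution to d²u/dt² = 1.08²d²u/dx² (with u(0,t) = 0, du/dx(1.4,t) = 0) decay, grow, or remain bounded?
u oscillates (no decay). Energy is conserved; the solution oscillates indefinitely as standing waves.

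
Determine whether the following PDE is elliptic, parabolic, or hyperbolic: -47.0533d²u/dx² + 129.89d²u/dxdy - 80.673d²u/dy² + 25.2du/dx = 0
Coefficients: A = -47.0533, B = 129.89, C = -80.673. B² - 4AC = 1687.6886164, which is positive, so the equation is hyperbolic.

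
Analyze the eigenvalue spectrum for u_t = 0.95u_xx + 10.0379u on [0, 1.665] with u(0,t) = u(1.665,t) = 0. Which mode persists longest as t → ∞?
Eigenvalues: λₙ = 0.95n²π²/1.665² - 10.0379.
First three modes:
  n=1: λ₁ = 0.95π²/1.665² - 10.0379 ≈ -6.656
  n=2: λ₂ = 3.8π²/1.665² - 10.0379 ≈ 3.491
  n=3: λ₃ = 8.55π²/1.665² - 10.0379 ≈ 20.402
Since 0.95π²/1.665² ≈ 3.382 < 10.0379, λ₁ < 0.
The n=1 mode grows fastest (−λₙ is largest for n=1) → dominates.
Asymptotic: u ~ c₁ sin(πx/1.665) e^{6.656t} (exponential growth at rate −λ₁ ≈ 6.656).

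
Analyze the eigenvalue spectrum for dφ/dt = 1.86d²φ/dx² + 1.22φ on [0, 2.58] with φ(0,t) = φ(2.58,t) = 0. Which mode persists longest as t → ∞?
Eigenvalues: λₙ = 1.86n²π²/2.58² - 1.22.
First three modes:
  n=1: λ₁ = 1.86π²/2.58² - 1.22 ≈ 1.538
  n=2: λ₂ = 7.44π²/2.58² - 1.22 ≈ 9.811
  n=3: λ₃ = 16.74π²/2.58² - 1.22 ≈ 23.601
Since 1.86π²/2.58² ≈ 2.758 > 1.22, all λₙ > 0.
The n=1 mode decays slowest → dominates as t → ∞.
Asymptotic: φ ~ c₁ sin(πx/2.58) e^{-λ₁t} with decay rate λ₁ ≈ 1.538.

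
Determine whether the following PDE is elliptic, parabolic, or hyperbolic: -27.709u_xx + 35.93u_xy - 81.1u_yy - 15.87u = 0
Coefficients: A = -27.709, B = 35.93, C = -81.1. B² - 4AC = -7697.8347, which is negative, so the equation is elliptic.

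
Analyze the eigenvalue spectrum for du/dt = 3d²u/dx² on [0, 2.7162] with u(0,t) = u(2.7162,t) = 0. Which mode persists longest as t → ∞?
Eigenvalues: λₙ = 3n²π²/2.7162².
First three modes:
  n=1: λ₁ = 3π²/2.7162² ≈ 4.013
  n=2: λ₂ = 12π²/2.7162² ≈ 16.053 (4× faster decay)
  n=3: λ₃ = 27π²/2.7162² ≈ 36.119 (9× faster decay)
As t → ∞, higher modes decay exponentially faster. The n=1 mode dominates: u ~ c₁ sin(πx/2.7162) e^{-λ₁t}.
Decay rate: λ₁ = 3π²/2.7162² ≈ 4.013.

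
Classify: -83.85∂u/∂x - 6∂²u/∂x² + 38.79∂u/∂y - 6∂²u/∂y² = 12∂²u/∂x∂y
Rewriting in standard form: -6∂²u/∂x² - 12∂²u/∂x∂y - 6∂²u/∂y² - 83.85∂u/∂x + 38.79∂u/∂y = 0. Parabolic (discriminant = 0).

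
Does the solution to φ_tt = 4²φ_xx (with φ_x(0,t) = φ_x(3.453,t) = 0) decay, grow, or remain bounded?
φ oscillates about a mean that drifts linearly in t (generically unbounded; no decay). There is no damping, so the nonconstant modes persist as standing waves (energy conserved, no decay). But with Neumann conditions at both ends the constant mode has eigenvalue 0: the spatial mean M(t) of φ satisfies M'' = 0, so M(t) = M(0) + M'(0)·t. Unless the initial velocity has zero mean (∫φ_t(x,0)dx = 0), the solution grows linearly in t (unbounded, though not exponentially); if it does have zero mean, the solution stays bounded and simply oscillates.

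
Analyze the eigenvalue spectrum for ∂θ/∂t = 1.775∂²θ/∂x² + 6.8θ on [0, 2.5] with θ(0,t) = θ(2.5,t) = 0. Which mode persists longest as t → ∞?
Eigenvalues: λₙ = 1.775n²π²/2.5² - 6.8.
First three modes:
  n=1: λ₁ = 1.775π²/2.5² - 6.8 ≈ -3.997
  n=2: λ₂ = 7.1π²/2.5² - 6.8 ≈ 4.412
  n=3: λ₃ = 15.975π²/2.5² - 6.8 ≈ 18.427
Since 1.775π²/2.5² ≈ 2.803 < 6.8, λ₁ < 0.
The n=1 mode grows fastest (−λₙ is largest for n=1) → dominates.
Asymptotic: θ ~ c₁ sin(πx/2.5) e^{3.997t} (exponential growth at rate −λ₁ ≈ 3.997).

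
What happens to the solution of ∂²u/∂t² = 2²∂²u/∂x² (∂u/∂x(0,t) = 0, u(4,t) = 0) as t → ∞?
u oscillates (no decay). Energy is conserved; the solution oscillates indefinitely as standing waves.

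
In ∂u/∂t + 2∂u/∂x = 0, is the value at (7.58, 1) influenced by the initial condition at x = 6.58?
No. Only data at x = 5.58 affects (7.58, 1). Advection has one-way propagation along characteristics.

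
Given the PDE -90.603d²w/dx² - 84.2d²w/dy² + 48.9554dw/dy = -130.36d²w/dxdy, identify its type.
Rewriting in standard form: -90.603d²w/dx² + 130.36d²w/dxdy - 84.2d²w/dy² + 48.9554dw/dy = 0. The second-order coefficients are A = -90.603, B = 130.36, C = -84.2. Since B² - 4AC = -13521.3608 < 0, this is an elliptic PDE.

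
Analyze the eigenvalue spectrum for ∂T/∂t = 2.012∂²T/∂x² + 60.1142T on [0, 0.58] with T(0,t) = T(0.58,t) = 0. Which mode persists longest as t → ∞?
Eigenvalues: λₙ = 2.012n²π²/0.58² - 60.1142.
First three modes:
  n=1: λ₁ = 2.012π²/0.58² - 60.1142 ≈ -1.084
  n=2: λ₂ = 8.048π²/0.58² - 60.1142 ≈ 176.005
  n=3: λ₃ = 18.108π²/0.58² - 60.1142 ≈ 471.155
Since 2.012π²/0.58² ≈ 59.03 < 60.1142, λ₁ < 0.
The n=1 mode grows fastest (−λₙ is largest for n=1) → dominates.
Asymptotic: T ~ c₁ sin(πx/0.58) e^{1.084t} (exponential growth at rate −λ₁ ≈ 1.084).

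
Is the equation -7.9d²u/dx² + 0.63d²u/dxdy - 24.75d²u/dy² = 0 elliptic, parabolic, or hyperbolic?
Computing B² - 4AC with A = -7.9, B = 0.63, C = -24.75: discriminant = -781.7031 (negative). Answer: elliptic.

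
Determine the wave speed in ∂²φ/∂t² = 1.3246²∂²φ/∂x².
Speed = 1.3246. Information travels along characteristics x = x₀ ± 1.3246t.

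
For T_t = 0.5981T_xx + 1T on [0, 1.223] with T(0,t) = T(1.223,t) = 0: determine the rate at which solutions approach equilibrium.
Eigenvalues: λₙ = 0.5981n²π²/1.223² - 1.
First three modes:
  n=1: λ₁ = 0.5981π²/1.223² - 1 ≈ 2.947
  n=2: λ₂ = 2.3924π²/1.223² - 1 ≈ 14.786
  n=3: λ₃ = 5.3829π²/1.223² - 1 ≈ 34.519
Since 0.5981π²/1.223² ≈ 3.947 > 1, all λₙ > 0.
The n=1 mode decays slowest → dominates as t → ∞.
Asymptotic: T ~ c₁ sin(πx/1.223) e^{-λ₁t} with decay rate λ₁ ≈ 2.947.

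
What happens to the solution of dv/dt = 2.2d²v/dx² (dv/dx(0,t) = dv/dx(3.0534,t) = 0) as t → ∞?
v → constant (steady state). Heat is conserved (no flux at boundaries); solution approaches the spatial average.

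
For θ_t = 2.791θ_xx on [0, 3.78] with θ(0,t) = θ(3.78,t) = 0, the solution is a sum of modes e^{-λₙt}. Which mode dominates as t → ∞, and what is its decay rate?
Eigenvalues: λₙ = 2.791n²π²/3.78².
First three modes:
  n=1: λ₁ = 2.791π²/3.78² ≈ 1.928
  n=2: λ₂ = 11.164π²/3.78² ≈ 7.711 (4× faster decay)
  n=3: λ₃ = 25.119π²/3.78² ≈ 17.351 (9× faster decay)
As t → ∞, higher modes decay exponentially faster. The n=1 mode dominates: θ ~ c₁ sin(πx/3.78) e^{-λ₁t}.
Decay rate: λ₁ = 2.791π²/3.78² ≈ 1.928.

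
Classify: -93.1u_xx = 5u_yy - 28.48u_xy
Rewriting in standard form: -93.1u_xx + 28.48u_xy - 5u_yy = 0. Elliptic (discriminant = -1050.8896).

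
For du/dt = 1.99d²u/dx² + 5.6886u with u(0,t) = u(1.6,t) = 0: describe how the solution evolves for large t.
u → 0. Diffusion dominates reaction (r=5.6886 < κπ²/L²≈7.67); solution decays.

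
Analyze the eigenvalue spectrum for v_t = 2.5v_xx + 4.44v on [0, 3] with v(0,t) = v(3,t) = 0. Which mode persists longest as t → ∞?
Eigenvalues: λₙ = 2.5n²π²/3² - 4.44.
First three modes:
  n=1: λ₁ = 2.5π²/3² - 4.44 ≈ -1.698
  n=2: λ₂ = 10π²/3² - 4.44 ≈ 6.526
  n=3: λ₃ = 22.5π²/3² - 4.44 ≈ 20.234
Since 2.5π²/3² ≈ 2.742 < 4.44, λ₁ < 0.
The n=1 mode grows fastest (−λₙ is largest for n=1) → dominates.
Asymptotic: v ~ c₁ sin(πx/3) e^{1.698t} (exponential growth at rate −λ₁ ≈ 1.698).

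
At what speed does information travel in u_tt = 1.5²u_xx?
Speed = 1.5. Information travels along characteristics x = x₀ ± 1.5t.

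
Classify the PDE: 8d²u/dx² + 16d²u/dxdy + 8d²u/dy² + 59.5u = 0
A = 8, B = 16, C = 8. Discriminant B² - 4AC = 0. Since 0 = 0, parabolic.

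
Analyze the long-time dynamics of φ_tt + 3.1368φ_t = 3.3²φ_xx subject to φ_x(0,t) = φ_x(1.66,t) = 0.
Long-time behavior: φ → constant (steady state). Damping (γ=3.1368) dissipates the nonconstant modes; with Neumann BCs the spatial average obeys M''+γM'=0 and tends to a finite limit.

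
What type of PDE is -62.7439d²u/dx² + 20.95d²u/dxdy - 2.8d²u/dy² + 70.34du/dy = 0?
With A = -62.7439, B = 20.95, C = -2.8, the discriminant is -263.82918. This is an elliptic PDE.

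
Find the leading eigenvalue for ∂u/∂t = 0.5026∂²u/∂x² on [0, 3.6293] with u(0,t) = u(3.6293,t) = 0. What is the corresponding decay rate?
Eigenvalues: λₙ = 0.5026n²π²/3.6293².
First three modes:
  n=1: λ₁ = 0.5026π²/3.6293² ≈ 0.377
  n=2: λ₂ = 2.0104π²/3.6293² ≈ 1.506 (4× faster decay)
  n=3: λ₃ = 4.5234π²/3.6293² ≈ 3.389 (9× faster decay)
As t → ∞, higher modes decay exponentially faster. The n=1 mode dominates: u ~ c₁ sin(πx/3.6293) e^{-λ₁t}.
Decay rate: λ₁ = 0.5026π²/3.6293² ≈ 0.377.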